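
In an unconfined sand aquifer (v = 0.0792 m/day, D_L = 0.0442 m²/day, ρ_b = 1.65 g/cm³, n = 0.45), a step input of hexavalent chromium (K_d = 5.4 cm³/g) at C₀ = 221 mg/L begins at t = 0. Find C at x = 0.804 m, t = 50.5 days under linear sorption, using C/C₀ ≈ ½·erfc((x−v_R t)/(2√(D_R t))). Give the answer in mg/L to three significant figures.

Retardation factor R = 1 + ρ_b·K_d/n = 1 + 1.65 × 5.4/0.45 = 20.80.
Sorption retards both mechanisms: v_R = v/R = 0.003808 m/day, D_R = D/R = 0.002125 m²/day.
v_R·t = 0.003808 × 50.5 = 0.192304 m; 2√(D_R t) = 0.6552 m; argument = (0.804 − 0.192304)/0.6552 = 0.9336.
C = C₀ × ½·erfc(0.9336) = 221 × 0.09337 = 20.6 mg/L.

20.6 mg/L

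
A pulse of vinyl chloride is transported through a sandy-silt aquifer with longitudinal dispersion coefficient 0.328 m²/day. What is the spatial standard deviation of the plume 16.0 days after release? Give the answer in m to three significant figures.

Dispersive spreading gives a Gaussian with σ² = 2Dt; advection only shifts the center.
σ = √(2 × 0.328 × 16.0) = 3.24 m.

3.24 m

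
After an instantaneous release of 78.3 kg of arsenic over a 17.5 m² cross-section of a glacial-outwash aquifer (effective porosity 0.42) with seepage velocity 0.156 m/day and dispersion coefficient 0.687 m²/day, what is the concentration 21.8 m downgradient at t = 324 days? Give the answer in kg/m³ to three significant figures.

For an instantaneous plane source, C(x,t) = M/(n_e·A·√(4πDt)) · exp(−(x−vt)²/(4Dt)), with n_e·A the pore (flow) area.
Plume center vt = 0.156 × 324 = 50.544 m, so the well at 21.8 m is 28.744 m upgradient of the peak.
√(4πDt) = 52.89 m, giving peak height M/(n_e·A·√(4πDt)) = 78.3/(0.42 × 17.5 × 52.89) = 0.2014 kg/m³.
(x−vt)²/(4Dt) = (-28.744)²/(4 × 0.687 × 324) = 0.9280; exp(−0.9280) = 0.3953.
C = 0.2014 × 0.3953 = 0.0796 kg/m³.

0.0796 kg/m³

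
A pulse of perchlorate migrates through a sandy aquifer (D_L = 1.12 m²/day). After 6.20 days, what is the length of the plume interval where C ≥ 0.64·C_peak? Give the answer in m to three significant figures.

The plume is Gaussian with σ = √(2Dt) = √(2 × 1.12 × 6.20) = 3.727 m.
C/C_peak = exp(−Δx²/(2σ²)) = 0.64 ⇒ Δx = σ·√(−2 ln 0.64) = 3.727 × 0.9448 = 3.521 m.
Width = 2Δx = 7.04 m.

7.04 m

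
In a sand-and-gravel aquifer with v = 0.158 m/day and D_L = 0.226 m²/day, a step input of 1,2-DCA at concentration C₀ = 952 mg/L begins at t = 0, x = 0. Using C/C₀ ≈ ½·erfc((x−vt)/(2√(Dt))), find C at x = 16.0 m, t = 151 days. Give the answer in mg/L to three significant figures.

789 mg/L

For a continuous step input, C/C₀ ≈ ½·erfc((x−vt)/(2√(Dt))).
vt = 0.158 × 151 = 23.858 m and 2√(Dt) = 2√(0.226 × 151) = 11.68 m.
Argument (x−vt)/(2√(Dt)) = (16.0 − 23.858)/11.68 = -0.6728; ½·erfc(-0.6728) = 0.8293.
C = 952 × 0.8293 = 789 mg/L.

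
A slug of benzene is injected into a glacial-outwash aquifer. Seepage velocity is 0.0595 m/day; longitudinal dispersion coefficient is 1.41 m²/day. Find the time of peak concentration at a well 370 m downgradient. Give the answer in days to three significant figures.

For the 1D instantaneous-source solution, setting ∂C/∂t = 0 at fixed x gives v²t² + 2Dt − x² = 0, so t = (√(D² + v²x²) − D)/v².
√(D² + v²x²) = √(1.41² + 0.0595² × 370²) = 22.06; v² = 0.00354025.
t = (22.06 − 1.41)/0.00354025 = 5830 days (vs. the pure-advection estimate x/v = 6220 d).

5830 days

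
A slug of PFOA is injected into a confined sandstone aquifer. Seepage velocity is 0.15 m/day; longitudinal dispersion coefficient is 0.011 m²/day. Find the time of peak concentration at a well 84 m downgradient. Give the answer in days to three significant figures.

560 days

For the 1D instantaneous-source solution, setting ∂C/∂t = 0 at fixed x gives v²t² + 2Dt − x² = 0, so t = (√(D² + v²x²) − D)/v².
√(D² + v²x²) = √(0.011² + 0.15² × 84²) = 12.60; v² = 0.0225.
t = (12.60 − 0.011)/0.0225 = 560 days (vs. the pure-advection estimate x/v = 560 d).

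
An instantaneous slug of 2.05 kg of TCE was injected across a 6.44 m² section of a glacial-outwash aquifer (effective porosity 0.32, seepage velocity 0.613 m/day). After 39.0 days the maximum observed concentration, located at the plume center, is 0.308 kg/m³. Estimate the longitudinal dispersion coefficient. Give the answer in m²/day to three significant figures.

At the plume center C_max = M/(n_e·A·√(4πDt)), so D = M²/(4πt·(n_e·A·C_max)²).
n_e·A·C_max = 0.32 × 6.44 × 0.308 = 0.6347 kg/m.
D = 2.05²/(4π × 39.0 × 0.6347²) = 0.0213 m²/day.

0.0213 m²/day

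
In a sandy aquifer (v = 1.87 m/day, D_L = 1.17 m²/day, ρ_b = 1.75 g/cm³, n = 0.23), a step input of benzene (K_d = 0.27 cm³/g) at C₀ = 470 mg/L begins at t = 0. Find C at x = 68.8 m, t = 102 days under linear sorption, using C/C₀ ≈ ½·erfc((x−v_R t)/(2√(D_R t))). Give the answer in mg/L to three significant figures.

Retardation factor R = 1 + ρ_b·K_d/n = 1 + 1.75 × 0.27/0.23 = 3.054.
Sorption retards both mechanisms: v_R = v/R = 0.6123 m/day, D_R = D/R = 0.3831 m²/day.
v_R·t = 0.6123 × 102 = 62.4546 m; 2√(D_R t) = 12.50 m; argument = (68.8 − 62.4546)/12.50 = 0.5076.
C = C₀ × ½·erfc(0.5076) = 470 × 0.2364 = 111 mg/L.

111 mg/L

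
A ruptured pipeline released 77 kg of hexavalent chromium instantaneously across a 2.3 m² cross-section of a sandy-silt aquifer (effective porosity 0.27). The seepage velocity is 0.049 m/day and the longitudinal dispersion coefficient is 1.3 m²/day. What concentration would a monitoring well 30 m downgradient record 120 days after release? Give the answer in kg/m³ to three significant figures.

1.10 kg/m³

For an instantaneous plane source, C(x,t) = M/(n_e·A·√(4πDt)) · exp(−(x−vt)²/(4Dt)), with n_e·A the pore (flow) area.
Plume center vt = 0.049 × 120 = 5.88 m, so the well at 30 m is 24.12 m downgradient of the peak.
√(4πDt) = 44.28 m, giving peak height M/(n_e·A·√(4πDt)) = 77/(0.27 × 2.3 × 44.28) = 2.800 kg/m³.
(x−vt)²/(4Dt) = (24.12)²/(4 × 1.3 × 120) = 0.9323; exp(−0.9323) = 0.3936.
C = 2.800 × 0.3936 = 1.10 kg/m³.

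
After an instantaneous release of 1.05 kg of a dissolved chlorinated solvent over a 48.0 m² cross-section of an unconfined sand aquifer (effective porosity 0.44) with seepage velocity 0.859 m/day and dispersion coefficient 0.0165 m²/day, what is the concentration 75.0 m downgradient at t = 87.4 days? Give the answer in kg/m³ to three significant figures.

0.0117 kg/m³

For an instantaneous plane source, C(x,t) = M/(n_e·A·√(4πDt)) · exp(−(x−vt)²/(4Dt)), with n_e·A the pore (flow) area.
Plume center vt = 0.859 × 87.4 = 75.0766 m, so the well at 75.0 m is 0.0766 m upgradient of the peak.
√(4πDt) = 4.257 m, giving peak height M/(n_e·A·√(4πDt)) = 1.05/(0.44 × 48.0 × 4.257) = 0.01168 kg/m³.
(x−vt)²/(4Dt) = (-0.0766)²/(4 × 0.0165 × 87.4) = 0.001017; exp(−0.001017) = 0.9990.
C = 0.01168 × 0.9990 = 0.0117 kg/m³.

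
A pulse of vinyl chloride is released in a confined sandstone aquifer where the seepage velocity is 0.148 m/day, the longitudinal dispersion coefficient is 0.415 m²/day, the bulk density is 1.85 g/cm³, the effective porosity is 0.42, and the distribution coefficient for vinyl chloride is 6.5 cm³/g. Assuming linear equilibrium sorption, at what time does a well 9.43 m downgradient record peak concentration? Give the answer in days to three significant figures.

1410 days

Retardation factor R = 1 + ρ_b·K_d/n = 1 + 1.85 × 6.5/0.42 = 29.63.
Sorption retards both mechanisms: v_R = v/R = 0.004995 m/day, D_R = D/R = 0.01401 m²/day.
Peak time from v_R²t² + 2D_R t − x² = 0: t = (√(D_R² + v_R²x²) − D_R)/v_R².
√(D_R² + v_R²x²) = √(0.01401² + 0.004995² × 9.43²) = 0.04914; v_R² = 2.495e-05.
t = (0.04914 − 0.01401)/2.495e-05 = 1410 days.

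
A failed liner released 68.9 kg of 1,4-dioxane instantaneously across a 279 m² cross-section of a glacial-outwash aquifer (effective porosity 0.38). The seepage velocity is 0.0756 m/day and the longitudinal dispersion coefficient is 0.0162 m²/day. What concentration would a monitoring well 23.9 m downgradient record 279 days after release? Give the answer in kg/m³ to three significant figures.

0.0558 kg/m³

For an instantaneous plane source, C(x,t) = M/(n_e·A·√(4πDt)) · exp(−(x−vt)²/(4Dt)), with n_e·A the pore (flow) area.
Plume center vt = 0.0756 × 279 = 21.0924 m, so the well at 23.9 m is 2.8076 m downgradient of the peak.
√(4πDt) = 7.536 m, giving peak height M/(n_e·A·√(4πDt)) = 68.9/(0.38 × 279 × 7.536) = 0.08624 kg/m³.
(x−vt)²/(4Dt) = (2.8076)²/(4 × 0.0162 × 279) = 0.4360; exp(−0.4360) = 0.6466.
C = 0.08624 × 0.6466 = 0.0558 kg/m³.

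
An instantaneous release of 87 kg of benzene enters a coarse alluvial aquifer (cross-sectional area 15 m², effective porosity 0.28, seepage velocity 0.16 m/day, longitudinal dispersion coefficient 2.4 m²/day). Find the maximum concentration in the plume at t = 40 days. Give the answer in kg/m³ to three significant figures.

The peak of an instantaneous 1D plume sits at x = vt; there the Gaussian factor is 1 and C_max = M/(n_e·A·√(4πDt)), where n_e·A is the pore area the mass is dissolved in.
√(4πDt) = √(4π × 2.4 × 40) = 34.73 m, so C_max = 87/(0.28 × 15 × 34.73) = 0.596 kg/m³.

0.596 kg/m³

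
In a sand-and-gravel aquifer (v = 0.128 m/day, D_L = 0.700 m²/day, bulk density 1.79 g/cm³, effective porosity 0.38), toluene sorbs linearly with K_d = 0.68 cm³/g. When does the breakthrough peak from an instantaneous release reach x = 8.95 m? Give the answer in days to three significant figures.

165 days

Retardation factor R = 1 + ρ_b·K_d/n = 1 + 1.79 × 0.68/0.38 = 4.203.
Sorption retards both mechanisms: v_R = v/R = 0.03045 m/day, D_R = D/R = 0.1665 m²/day.
Peak time from v_R²t² + 2D_R t − x² = 0: t = (√(D_R² + v_R²x²) − D_R)/v_R².
√(D_R² + v_R²x²) = √(0.1665² + 0.03045² × 8.95²) = 0.3194; v_R² = 0.0009272.
t = (0.3194 − 0.1665)/0.0009272 = 165 days.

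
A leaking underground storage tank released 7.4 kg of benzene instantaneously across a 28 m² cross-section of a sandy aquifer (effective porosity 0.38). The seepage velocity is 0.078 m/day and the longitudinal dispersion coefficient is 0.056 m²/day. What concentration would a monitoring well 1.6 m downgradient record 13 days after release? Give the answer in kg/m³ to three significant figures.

0.204 kg/m³

For an instantaneous plane source, C(x,t) = M/(n_e·A·√(4πDt)) · exp(−(x−vt)²/(4Dt)), with n_e·A the pore (flow) area.
Plume center vt = 0.078 × 13 = 1.014 m, so the well at 1.6 m is 0.586 m downgradient of the peak.
√(4πDt) = 3.025 m, giving peak height M/(n_e·A·√(4πDt)) = 7.4/(0.38 × 28 × 3.025) = 0.2299 kg/m³.
(x−vt)²/(4Dt) = (0.586)²/(4 × 0.056 × 13) = 0.1179; exp(−0.1179) = 0.8888.
C = 0.2299 × 0.8888 = 0.204 kg/m³.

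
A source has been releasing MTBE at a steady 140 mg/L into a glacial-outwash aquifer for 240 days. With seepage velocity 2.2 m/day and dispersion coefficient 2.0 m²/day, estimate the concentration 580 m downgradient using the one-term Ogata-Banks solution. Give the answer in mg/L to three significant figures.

6.53 mg/L

For a continuous step input, C/C₀ ≈ ½·erfc((x−vt)/(2√(Dt))).
vt = 2.2 × 240 = 528 m and 2√(Dt) = 2√(2.0 × 240) = 43.82 m.
Argument (x−vt)/(2√(Dt)) = (580 − 528)/43.82 = 1.187; ½·erfc(1.187) = 0.04661.
C = 140 × 0.04661 = 6.53 mg/L.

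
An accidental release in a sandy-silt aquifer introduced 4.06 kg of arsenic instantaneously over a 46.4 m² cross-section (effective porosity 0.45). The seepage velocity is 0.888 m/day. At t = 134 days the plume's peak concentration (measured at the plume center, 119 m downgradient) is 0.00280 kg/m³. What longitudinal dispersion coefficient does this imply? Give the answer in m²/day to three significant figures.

2.86 m²/day

At the plume center C_max = M/(n_e·A·√(4πDt)), so D = M²/(4πt·(n_e·A·C_max)²).
n_e·A·C_max = 0.45 × 46.4 × 0.00280 = 0.05846 kg/m.
D = 4.06²/(4π × 134 × 0.05846²) = 2.86 m²/day.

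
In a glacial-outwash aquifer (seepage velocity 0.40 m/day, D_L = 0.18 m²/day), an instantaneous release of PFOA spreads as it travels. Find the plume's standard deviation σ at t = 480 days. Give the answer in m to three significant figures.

Dispersive spreading gives a Gaussian with σ² = 2Dt; advection only shifts the center.
σ = √(2 × 0.18 × 480) = 13.1 m.

13.1 m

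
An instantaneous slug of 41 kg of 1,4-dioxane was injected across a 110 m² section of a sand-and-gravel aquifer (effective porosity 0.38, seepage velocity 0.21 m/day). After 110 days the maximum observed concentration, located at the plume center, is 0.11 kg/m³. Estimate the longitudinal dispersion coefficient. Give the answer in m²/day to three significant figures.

0.0575 m²/day

At the plume center C_max = M/(n_e·A·√(4πDt)), so D = M²/(4πt·(n_e·A·C_max)²).
n_e·A·C_max = 0.38 × 110 × 0.11 = 4.598 kg/m.
D = 41²/(4π × 110 × 4.598²) = 0.0575 m²/day.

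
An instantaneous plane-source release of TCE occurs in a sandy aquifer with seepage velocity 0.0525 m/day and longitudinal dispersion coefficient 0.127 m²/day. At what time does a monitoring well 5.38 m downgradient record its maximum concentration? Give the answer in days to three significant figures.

66.3 days

For the 1D instantaneous-source solution, setting ∂C/∂t = 0 at fixed x gives v²t² + 2Dt − x² = 0, so t = (√(D² + v²x²) − D)/v².
√(D² + v²x²) = √(0.127² + 0.0525² × 5.38²) = 0.3097; v² = 0.00275625.
t = (0.3097 − 0.127)/0.00275625 = 66.3 days (vs. the pure-advection estimate x/v = 102 d).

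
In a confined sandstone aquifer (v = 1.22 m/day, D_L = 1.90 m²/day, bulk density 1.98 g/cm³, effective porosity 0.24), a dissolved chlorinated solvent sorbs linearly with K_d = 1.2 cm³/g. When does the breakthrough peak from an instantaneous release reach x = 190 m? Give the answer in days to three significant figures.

Retardation factor R = 1 + ρ_b·K_d/n = 1 + 1.98 × 1.2/0.24 = 10.90.
Sorption retards both mechanisms: v_R = v/R = 0.1119 m/day, D_R = D/R = 0.1743 m²/day.
Peak time from v_R²t² + 2D_R t − x² = 0: t = (√(D_R² + v_R²x²) − D_R)/v_R².
√(D_R² + v_R²x²) = √(0.1743² + 0.1119² × 190²) = 21.26; v_R² = 0.01252.
t = (21.26 − 0.1743)/0.01252 = 1680 days.

1680 days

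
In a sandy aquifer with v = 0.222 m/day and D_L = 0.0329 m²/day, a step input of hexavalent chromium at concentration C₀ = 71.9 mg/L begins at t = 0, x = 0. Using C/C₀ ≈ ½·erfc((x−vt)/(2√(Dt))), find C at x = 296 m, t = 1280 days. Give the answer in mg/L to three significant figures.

For a continuous step input, C/C₀ ≈ ½·erfc((x−vt)/(2√(Dt))).
vt = 0.222 × 1280 = 284.16 m and 2√(Dt) = 2√(0.0329 × 1280) = 12.98 m.
Argument (x−vt)/(2√(Dt)) = (296 − 284.16)/12.98 = 0.9122; ½·erfc(0.9122) = 0.09852.
C = 71.9 × 0.09852 = 7.08 mg/L.

7.08 mg/L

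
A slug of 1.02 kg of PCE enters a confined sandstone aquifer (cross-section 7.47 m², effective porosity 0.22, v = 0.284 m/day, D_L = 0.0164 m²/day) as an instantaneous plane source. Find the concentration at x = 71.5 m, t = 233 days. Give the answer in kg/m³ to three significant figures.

For an instantaneous plane source, C(x,t) = M/(n_e·A·√(4πDt)) · exp(−(x−vt)²/(4Dt)), with n_e·A the pore (flow) area.
Plume center vt = 0.284 × 233 = 66.172 m, so the well at 71.5 m is 5.328 m downgradient of the peak.
√(4πDt) = 6.930 m, giving peak height M/(n_e·A·√(4πDt)) = 1.02/(0.22 × 7.47 × 6.930) = 0.08956 kg/m³.
(x−vt)²/(4Dt) = (5.328)²/(4 × 0.0164 × 233) = 1.857; exp(−1.857) = 0.1561.
C = 0.08956 × 0.1561 = 0.0140 kg/m³.

0.0140 kg/m³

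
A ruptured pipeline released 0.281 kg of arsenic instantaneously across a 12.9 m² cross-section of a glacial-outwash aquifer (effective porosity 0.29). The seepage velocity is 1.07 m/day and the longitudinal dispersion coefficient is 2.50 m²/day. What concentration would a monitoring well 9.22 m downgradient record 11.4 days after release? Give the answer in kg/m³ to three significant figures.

For an instantaneous plane source, C(x,t) = M/(n_e·A·√(4πDt)) · exp(−(x−vt)²/(4Dt)), with n_e·A the pore (flow) area.
Plume center vt = 1.07 × 11.4 = 12.198 m, so the well at 9.22 m is 2.978 m upgradient of the peak.
√(4πDt) = 18.92 m, giving peak height M/(n_e·A·√(4πDt)) = 0.281/(0.29 × 12.9 × 18.92) = 0.003970 kg/m³.
(x−vt)²/(4Dt) = (-2.978)²/(4 × 2.50 × 11.4) = 0.07779; exp(−0.07779) = 0.9252.
C = 0.003970 × 0.9252 = 0.00367 kg/m³.

0.00367 kg/m³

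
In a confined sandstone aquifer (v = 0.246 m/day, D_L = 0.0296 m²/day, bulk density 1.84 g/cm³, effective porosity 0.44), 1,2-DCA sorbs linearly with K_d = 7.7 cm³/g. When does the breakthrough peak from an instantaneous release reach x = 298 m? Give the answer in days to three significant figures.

40200 days

Retardation factor R = 1 + ρ_b·K_d/n = 1 + 1.84 × 7.7/0.44 = 33.20.
Sorption retards both mechanisms: v_R = v/R = 0.007410 m/day, D_R = D/R = 0.0008916 m²/day.
Peak time from v_R²t² + 2D_R t − x² = 0: t = (√(D_R² + v_R²x²) − D_R)/v_R².
√(D_R² + v_R²x²) = √(0.0008916² + 0.007410² × 298²) = 2.208; v_R² = 5.491e-05.
t = (2.208 − 0.0008916)/5.491e-05 = 40200 days.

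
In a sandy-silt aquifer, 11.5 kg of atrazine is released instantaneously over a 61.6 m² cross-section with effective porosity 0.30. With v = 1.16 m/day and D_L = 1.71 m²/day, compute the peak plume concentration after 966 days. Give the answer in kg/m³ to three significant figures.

The peak of an instantaneous 1D plume sits at x = vt; there the Gaussian factor is 1 and C_max = M/(n_e·A·√(4πDt)), where n_e·A is the pore area the mass is dissolved in.
√(4πDt) = √(4π × 1.71 × 966) = 144.1 m, so C_max = 11.5/(0.30 × 61.6 × 144.1) = 0.00432 kg/m³.

0.00432 kg/m³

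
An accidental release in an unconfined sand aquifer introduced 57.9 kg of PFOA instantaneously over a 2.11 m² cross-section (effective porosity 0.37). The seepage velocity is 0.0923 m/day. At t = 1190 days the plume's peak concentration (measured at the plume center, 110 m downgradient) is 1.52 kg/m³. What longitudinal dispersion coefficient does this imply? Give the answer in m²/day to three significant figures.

0.159 m²/day

At the plume center C_max = M/(n_e·A·√(4πDt)), so D = M²/(4πt·(n_e·A·C_max)²).
n_e·A·C_max = 0.37 × 2.11 × 1.52 = 1.187 kg/m.
D = 57.9²/(4π × 1190 × 1.187²) = 0.159 m²/day.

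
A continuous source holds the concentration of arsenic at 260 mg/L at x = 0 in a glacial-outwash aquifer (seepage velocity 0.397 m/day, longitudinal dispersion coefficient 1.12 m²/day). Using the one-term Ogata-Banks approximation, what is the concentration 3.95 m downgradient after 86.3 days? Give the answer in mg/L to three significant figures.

256 mg/L

For a continuous step input, C/C₀ ≈ ½·erfc((x−vt)/(2√(Dt))).
vt = 0.397 × 86.3 = 34.2611 m and 2√(Dt) = 2√(1.12 × 86.3) = 19.66 m.
Argument (x−vt)/(2√(Dt)) = (3.95 − 34.2611)/19.66 = -1.542; ½·erfc(-1.542) = 0.9854.
C = 260 × 0.9854 = 256 mg/L.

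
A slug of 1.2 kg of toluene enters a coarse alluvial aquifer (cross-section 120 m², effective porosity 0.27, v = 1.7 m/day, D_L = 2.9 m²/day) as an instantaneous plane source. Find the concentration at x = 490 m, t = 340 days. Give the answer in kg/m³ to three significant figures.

4.67e-05 kg/m³

For an instantaneous plane source, C(x,t) = M/(n_e·A·√(4πDt)) · exp(−(x−vt)²/(4Dt)), with n_e·A the pore (flow) area.
Plume center vt = 1.7 × 340 = 578 m, so the well at 490 m is 88 m upgradient of the peak.
√(4πDt) = 111.3 m, giving peak height M/(n_e·A·√(4πDt)) = 1.2/(0.27 × 120 × 111.3) = 0.0003328 kg/m³.
(x−vt)²/(4Dt) = (-88)²/(4 × 2.9 × 340) = 1.963; exp(−1.963) = 0.1404.
C = 0.0003328 × 0.1404 = 4.67e-05 kg/m³.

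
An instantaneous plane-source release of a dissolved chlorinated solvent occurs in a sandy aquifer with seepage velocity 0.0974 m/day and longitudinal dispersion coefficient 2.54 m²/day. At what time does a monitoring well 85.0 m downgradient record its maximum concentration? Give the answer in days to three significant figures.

645 days

For the 1D instantaneous-source solution, setting ∂C/∂t = 0 at fixed x gives v²t² + 2Dt − x² = 0, so t = (√(D² + v²x²) − D)/v².
√(D² + v²x²) = √(2.54² + 0.0974² × 85.0²) = 8.660; v² = 0.00948676.
t = (8.660 − 2.54)/0.00948676 = 645 days (vs. the pure-advection estimate x/v = 873 d).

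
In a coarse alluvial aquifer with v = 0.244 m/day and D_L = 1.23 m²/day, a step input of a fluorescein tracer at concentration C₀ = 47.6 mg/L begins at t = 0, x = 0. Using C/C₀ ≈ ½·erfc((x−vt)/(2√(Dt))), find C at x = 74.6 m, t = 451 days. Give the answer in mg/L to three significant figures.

For a continuous step input, C/C₀ ≈ ½·erfc((x−vt)/(2√(Dt))).
vt = 0.244 × 451 = 110.044 m and 2√(Dt) = 2√(1.23 × 451) = 47.11 m.
Argument (x−vt)/(2√(Dt)) = (74.6 − 110.044)/47.11 = -0.7524; ½·erfc(-0.7524) = 0.8563.
C = 47.6 × 0.8563 = 40.8 mg/L.

40.8 mg/L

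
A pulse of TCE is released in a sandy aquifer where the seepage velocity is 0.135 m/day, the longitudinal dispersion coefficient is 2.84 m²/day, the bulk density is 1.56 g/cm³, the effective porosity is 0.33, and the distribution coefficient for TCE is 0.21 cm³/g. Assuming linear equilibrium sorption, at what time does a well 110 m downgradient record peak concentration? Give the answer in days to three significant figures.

1340 days

Retardation factor R = 1 + ρ_b·K_d/n = 1 + 1.56 × 0.21/0.33 = 1.993.
Sorption retards both mechanisms: v_R = v/R = 0.06774 m/day, D_R = D/R = 1.425 m²/day.
Peak time from v_R²t² + 2D_R t − x² = 0: t = (√(D_R² + v_R²x²) − D_R)/v_R².
√(D_R² + v_R²x²) = √(1.425² + 0.06774² × 110²) = 7.586; v_R² = 0.004589.
t = (7.586 − 1.425)/0.004589 = 1340 days.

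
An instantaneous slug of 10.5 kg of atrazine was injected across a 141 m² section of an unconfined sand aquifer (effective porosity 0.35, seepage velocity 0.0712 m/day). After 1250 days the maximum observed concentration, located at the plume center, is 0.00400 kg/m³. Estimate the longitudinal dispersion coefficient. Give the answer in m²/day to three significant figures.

0.180 m²/day

At the plume center C_max = M/(n_e·A·√(4πDt)), so D = M²/(4πt·(n_e·A·C_max)²).
n_e·A·C_max = 0.35 × 141 × 0.00400 = 0.1974 kg/m.
D = 10.5²/(4π × 1250 × 0.1974²) = 0.180 m²/day.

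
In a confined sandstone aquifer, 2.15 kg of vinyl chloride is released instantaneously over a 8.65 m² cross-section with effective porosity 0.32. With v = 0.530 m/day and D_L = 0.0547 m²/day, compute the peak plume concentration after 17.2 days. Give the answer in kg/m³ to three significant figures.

0.226 kg/m³

The peak of an instantaneous 1D plume sits at x = vt; there the Gaussian factor is 1 and C_max = M/(n_e·A·√(4πDt)), where n_e·A is the pore area the mass is dissolved in.
√(4πDt) = √(4π × 0.0547 × 17.2) = 3.438 m, so C_max = 2.15/(0.32 × 8.65 × 3.438) = 0.226 kg/m³.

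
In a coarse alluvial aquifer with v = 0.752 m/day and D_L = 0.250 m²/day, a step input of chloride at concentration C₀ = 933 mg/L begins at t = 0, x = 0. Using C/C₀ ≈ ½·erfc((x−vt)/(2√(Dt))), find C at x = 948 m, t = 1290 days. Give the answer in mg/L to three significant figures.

For a continuous step input, C/C₀ ≈ ½·erfc((x−vt)/(2√(Dt))).
vt = 0.752 × 1290 = 970.08 m and 2√(Dt) = 2√(0.250 × 1290) = 35.92 m.
Argument (x−vt)/(2√(Dt)) = (948 − 970.08)/35.92 = -0.6147; ½·erfc(-0.6147) = 0.8077.
C = 933 × 0.8077 = 754 mg/L.

754 mg/L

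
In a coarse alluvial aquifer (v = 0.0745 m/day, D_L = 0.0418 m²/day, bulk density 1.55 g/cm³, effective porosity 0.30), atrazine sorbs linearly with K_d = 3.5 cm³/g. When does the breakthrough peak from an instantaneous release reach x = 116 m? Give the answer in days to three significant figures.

Retardation factor R = 1 + ρ_b·K_d/n = 1 + 1.55 × 3.5/0.30 = 19.08.
Sorption retards both mechanisms: v_R = v/R = 0.003905 m/day, D_R = D/R = 0.002191 m²/day.
Peak time from v_R²t² + 2D_R t − x² = 0: t = (√(D_R² + v_R²x²) − D_R)/v_R².
√(D_R² + v_R²x²) = √(0.002191² + 0.003905² × 116²) = 0.4530; v_R² = 1.525e-05.
t = (0.4530 − 0.002191)/1.525e-05 = 29600 days.

29600 days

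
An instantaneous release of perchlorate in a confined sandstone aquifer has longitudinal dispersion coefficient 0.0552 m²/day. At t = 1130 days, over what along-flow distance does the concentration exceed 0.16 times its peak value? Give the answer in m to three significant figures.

42.8 m

The plume is Gaussian with σ = √(2Dt) = √(2 × 0.0552 × 1130) = 11.17 m.
C/C_peak = exp(−Δx²/(2σ²)) = 0.16 ⇒ Δx = σ·√(−2 ln 0.16) = 11.17 × 1.914 = 21.38 m.
Width = 2Δx = 42.8 m.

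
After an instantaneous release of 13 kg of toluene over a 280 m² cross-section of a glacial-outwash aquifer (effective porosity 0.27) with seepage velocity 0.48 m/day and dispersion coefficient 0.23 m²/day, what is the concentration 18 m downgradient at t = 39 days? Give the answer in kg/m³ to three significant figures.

For an instantaneous plane source, C(x,t) = M/(n_e·A·√(4πDt)) · exp(−(x−vt)²/(4Dt)), with n_e·A the pore (flow) area.
Plume center vt = 0.48 × 39 = 18.72 m, so the well at 18 m is 0.72 m upgradient of the peak.
√(4πDt) = 10.62 m, giving peak height M/(n_e·A·√(4πDt)) = 13/(0.27 × 280 × 10.62) = 0.01619 kg/m³.
(x−vt)²/(4Dt) = (-0.72)²/(4 × 0.23 × 39) = 0.01445; exp(−0.01445) = 0.9857.
C = 0.01619 × 0.9857 = 0.0160 kg/m³.

0.0160 kg/m³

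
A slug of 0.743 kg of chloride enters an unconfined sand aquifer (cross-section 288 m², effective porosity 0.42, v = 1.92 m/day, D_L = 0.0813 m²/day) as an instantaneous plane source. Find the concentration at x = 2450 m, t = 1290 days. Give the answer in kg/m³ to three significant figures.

3.05e-05 kg/m³

For an instantaneous plane source, C(x,t) = M/(n_e·A·√(4πDt)) · exp(−(x−vt)²/(4Dt)), with n_e·A the pore (flow) area.
Plume center vt = 1.92 × 1290 = 2476.8 m, so the well at 2450 m is 26.8 m upgradient of the peak.
√(4πDt) = 36.30 m, giving peak height M/(n_e·A·√(4πDt)) = 0.743/(0.42 × 288 × 36.30) = 0.0001692 kg/m³.
(x−vt)²/(4Dt) = (-26.8)²/(4 × 0.0813 × 1290) = 1.712; exp(−1.712) = 0.1805.
C = 0.0001692 × 0.1805 = 3.05e-05 kg/m³.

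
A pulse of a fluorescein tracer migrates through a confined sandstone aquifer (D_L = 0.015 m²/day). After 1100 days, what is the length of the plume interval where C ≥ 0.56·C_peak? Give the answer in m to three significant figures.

The plume is Gaussian with σ = √(2Dt) = √(2 × 0.015 × 1100) = 5.745 m.
C/C_peak = exp(−Δx²/(2σ²)) = 0.56 ⇒ Δx = σ·√(−2 ln 0.56) = 5.745 × 1.077 = 6.187 m.
Width = 2Δx = 12.4 m.

12.4 m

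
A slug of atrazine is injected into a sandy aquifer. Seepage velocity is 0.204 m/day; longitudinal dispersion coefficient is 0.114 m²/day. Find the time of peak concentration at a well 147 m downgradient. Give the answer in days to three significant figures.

718 days

For the 1D instantaneous-source solution, setting ∂C/∂t = 0 at fixed x gives v²t² + 2Dt − x² = 0, so t = (√(D² + v²x²) − D)/v².
√(D² + v²x²) = √(0.114² + 0.204² × 147²) = 29.99; v² = 0.041616.
t = (29.99 − 0.114)/0.041616 = 718 days (vs. the pure-advection estimate x/v = 721 d).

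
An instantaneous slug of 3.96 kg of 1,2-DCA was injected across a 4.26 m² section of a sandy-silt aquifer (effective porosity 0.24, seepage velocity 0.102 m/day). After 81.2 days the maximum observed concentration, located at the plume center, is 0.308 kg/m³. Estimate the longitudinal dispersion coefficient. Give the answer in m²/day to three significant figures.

At the plume center C_max = M/(n_e·A·√(4πDt)), so D = M²/(4πt·(n_e·A·C_max)²).
n_e·A·C_max = 0.24 × 4.26 × 0.308 = 0.3149 kg/m.
D = 3.96²/(4π × 81.2 × 0.3149²) = 0.155 m²/day.

0.155 m²/day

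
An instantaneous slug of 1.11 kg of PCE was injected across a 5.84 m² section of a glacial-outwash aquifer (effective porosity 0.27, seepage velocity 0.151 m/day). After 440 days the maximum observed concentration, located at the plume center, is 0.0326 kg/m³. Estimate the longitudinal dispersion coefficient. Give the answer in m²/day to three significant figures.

At the plume center C_max = M/(n_e·A·√(4πDt)), so D = M²/(4πt·(n_e·A·C_max)²).
n_e·A·C_max = 0.27 × 5.84 × 0.0326 = 0.05140 kg/m.
D = 1.11²/(4π × 440 × 0.05140²) = 0.0843 m²/day.

0.0843 m²/day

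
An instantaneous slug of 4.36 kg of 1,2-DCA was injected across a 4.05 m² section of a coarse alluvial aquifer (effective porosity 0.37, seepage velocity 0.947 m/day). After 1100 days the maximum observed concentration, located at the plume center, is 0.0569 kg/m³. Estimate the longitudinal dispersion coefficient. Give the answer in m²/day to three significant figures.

0.189 m²/day

At the plume center C_max = M/(n_e·A·√(4πDt)), so D = M²/(4πt·(n_e·A·C_max)²).
n_e·A·C_max = 0.37 × 4.05 × 0.0569 = 0.08526 kg/m.
D = 4.36²/(4π × 1100 × 0.08526²) = 0.189 m²/day.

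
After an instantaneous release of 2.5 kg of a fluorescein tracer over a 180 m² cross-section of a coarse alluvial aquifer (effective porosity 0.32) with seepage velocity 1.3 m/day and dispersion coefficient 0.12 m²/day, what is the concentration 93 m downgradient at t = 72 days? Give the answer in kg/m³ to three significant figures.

For an instantaneous plane source, C(x,t) = M/(n_e·A·√(4πDt)) · exp(−(x−vt)²/(4Dt)), with n_e·A the pore (flow) area.
Plume center vt = 1.3 × 72 = 93.6 m, so the well at 93 m is 0.6 m upgradient of the peak.
√(4πDt) = 10.42 m, giving peak height M/(n_e·A·√(4πDt)) = 2.5/(0.32 × 180 × 10.42) = 0.004165 kg/m³.
(x−vt)²/(4Dt) = (-0.6)²/(4 × 0.12 × 72) = 0.01042; exp(−0.01042) = 0.9896.
C = 0.004165 × 0.9896 = 0.00412 kg/m³.

0.00412 kg/m³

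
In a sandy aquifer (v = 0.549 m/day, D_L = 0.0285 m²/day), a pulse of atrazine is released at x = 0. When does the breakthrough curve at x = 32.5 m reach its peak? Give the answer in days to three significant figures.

59.1 days

For the 1D instantaneous-source solution, setting ∂C/∂t = 0 at fixed x gives v²t² + 2Dt − x² = 0, so t = (√(D² + v²x²) − D)/v².
√(D² + v²x²) = √(0.0285² + 0.549² × 32.5²) = 17.84; v² = 0.301401.
t = (17.84 − 0.0285)/0.301401 = 59.1 days (vs. the pure-advection estimate x/v = 59.2 d).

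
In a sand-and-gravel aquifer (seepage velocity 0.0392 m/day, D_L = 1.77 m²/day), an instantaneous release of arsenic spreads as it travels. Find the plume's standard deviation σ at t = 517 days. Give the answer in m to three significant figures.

42.8 m

Dispersive spreading gives a Gaussian with σ² = 2Dt; advection only shifts the center.
σ = √(2 × 1.77 × 517) = 42.8 m.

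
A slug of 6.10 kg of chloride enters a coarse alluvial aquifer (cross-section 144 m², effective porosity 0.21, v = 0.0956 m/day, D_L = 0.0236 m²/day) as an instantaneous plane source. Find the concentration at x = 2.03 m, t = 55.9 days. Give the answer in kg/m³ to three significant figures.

0.00618 kg/m³

For an instantaneous plane source, C(x,t) = M/(n_e·A·√(4πDt)) · exp(−(x−vt)²/(4Dt)), with n_e·A the pore (flow) area.
Plume center vt = 0.0956 × 55.9 = 5.34404 m, so the well at 2.03 m is 3.31404 m upgradient of the peak.
√(4πDt) = 4.072 m, giving peak height M/(n_e·A·√(4πDt)) = 6.10/(0.21 × 144 × 4.072) = 0.04954 kg/m³.
(x−vt)²/(4Dt) = (-3.31404)²/(4 × 0.0236 × 55.9) = 2.081; exp(−2.081) = 0.1248.
C = 0.04954 × 0.1248 = 0.00618 kg/m³.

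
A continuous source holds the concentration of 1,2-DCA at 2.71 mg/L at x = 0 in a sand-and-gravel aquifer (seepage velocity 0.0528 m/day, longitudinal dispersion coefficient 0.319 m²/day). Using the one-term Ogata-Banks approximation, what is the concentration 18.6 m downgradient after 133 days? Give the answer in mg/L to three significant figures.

For a continuous step input, C/C₀ ≈ ½·erfc((x−vt)/(2√(Dt))).
vt = 0.0528 × 133 = 7.0224 m and 2√(Dt) = 2√(0.319 × 133) = 13.03 m.
Argument (x−vt)/(2√(Dt)) = (18.6 − 7.0224)/13.03 = 0.8885; ½·erfc(0.8885) = 0.1045.
C = 2.71 × 0.1045 = 0.283 mg/L.

0.283 mg/L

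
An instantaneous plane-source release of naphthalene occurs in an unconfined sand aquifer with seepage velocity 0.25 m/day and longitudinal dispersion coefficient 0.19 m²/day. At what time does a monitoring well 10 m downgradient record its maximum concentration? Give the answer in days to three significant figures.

For the 1D instantaneous-source solution, setting ∂C/∂t = 0 at fixed x gives v²t² + 2Dt − x² = 0, so t = (√(D² + v²x²) − D)/v².
√(D² + v²x²) = √(0.19² + 0.25² × 10²) = 2.507; v² = 0.0625.
t = (2.507 − 0.19)/0.0625 = 37.1 days (vs. the pure-advection estimate x/v = 40.0 d).

37.1 days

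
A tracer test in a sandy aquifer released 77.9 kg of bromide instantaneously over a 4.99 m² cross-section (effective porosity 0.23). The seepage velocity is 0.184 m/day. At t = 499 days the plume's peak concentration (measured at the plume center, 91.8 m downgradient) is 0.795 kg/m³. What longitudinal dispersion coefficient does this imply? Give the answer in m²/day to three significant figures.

At the plume center C_max = M/(n_e·A·√(4πDt)), so D = M²/(4πt·(n_e·A·C_max)²).
n_e·A·C_max = 0.23 × 4.99 × 0.795 = 0.9124 kg/m.
D = 77.9²/(4π × 499 × 0.9124²) = 1.16 m²/day.

1.16 m²/day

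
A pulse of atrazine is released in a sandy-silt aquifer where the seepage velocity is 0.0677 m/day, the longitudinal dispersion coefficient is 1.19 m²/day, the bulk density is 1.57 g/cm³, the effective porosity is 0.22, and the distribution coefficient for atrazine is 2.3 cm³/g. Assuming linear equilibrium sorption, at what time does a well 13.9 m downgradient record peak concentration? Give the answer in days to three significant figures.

Retardation factor R = 1 + ρ_b·K_d/n = 1 + 1.57 × 2.3/0.22 = 17.41.
Sorption retards both mechanisms: v_R = v/R = 0.003889 m/day, D_R = D/R = 0.06835 m²/day.
Peak time from v_R²t² + 2D_R t − x² = 0: t = (√(D_R² + v_R²x²) − D_R)/v_R².
√(D_R² + v_R²x²) = √(0.06835² + 0.003889² × 13.9²) = 0.08714; v_R² = 1.512e-05.
t = (0.08714 − 0.06835)/1.512e-05 = 1240 days.

1240 days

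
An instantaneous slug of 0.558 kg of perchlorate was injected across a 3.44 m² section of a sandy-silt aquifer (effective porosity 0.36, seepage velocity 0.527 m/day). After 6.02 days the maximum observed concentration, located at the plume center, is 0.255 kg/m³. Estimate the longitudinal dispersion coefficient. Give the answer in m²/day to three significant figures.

0.0413 m²/day

At the plume center C_max = M/(n_e·A·√(4πDt)), so D = M²/(4πt·(n_e·A·C_max)²).
n_e·A·C_max = 0.36 × 3.44 × 0.255 = 0.3158 kg/m.
D = 0.558²/(4π × 6.02 × 0.3158²) = 0.0413 m²/day.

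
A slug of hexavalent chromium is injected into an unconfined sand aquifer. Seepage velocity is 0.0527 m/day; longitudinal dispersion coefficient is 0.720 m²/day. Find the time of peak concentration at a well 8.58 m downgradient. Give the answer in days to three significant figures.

For the 1D instantaneous-source solution, setting ∂C/∂t = 0 at fixed x gives v²t² + 2Dt − x² = 0, so t = (√(D² + v²x²) − D)/v².
√(D² + v²x²) = √(0.720² + 0.0527² × 8.58²) = 0.8502; v² = 0.00277729.
t = (0.8502 − 0.720)/0.00277729 = 46.9 days (vs. the pure-advection estimate x/v = 163 d).

46.9 days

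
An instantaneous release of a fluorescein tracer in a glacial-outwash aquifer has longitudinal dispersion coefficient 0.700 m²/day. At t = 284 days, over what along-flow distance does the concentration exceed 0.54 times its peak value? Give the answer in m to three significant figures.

44.3 m

The plume is Gaussian with σ = √(2Dt) = √(2 × 0.700 × 284) = 19.94 m.
C/C_peak = exp(−Δx²/(2σ²)) = 0.54 ⇒ Δx = σ·√(−2 ln 0.54) = 19.94 × 1.110 = 22.13 m.
Width = 2Δx = 44.3 m.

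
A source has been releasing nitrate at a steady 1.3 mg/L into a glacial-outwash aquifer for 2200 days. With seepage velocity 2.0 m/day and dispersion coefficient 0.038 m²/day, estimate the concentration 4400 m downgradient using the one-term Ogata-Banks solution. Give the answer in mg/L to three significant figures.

For a continuous step input, C/C₀ ≈ ½·erfc((x−vt)/(2√(Dt))).
vt = 2.0 × 2200 = 4400 m and 2√(Dt) = 2√(0.038 × 2200) = 18.29 m.
Argument (x−vt)/(2√(Dt)) = (4400 − 4400)/18.29 = 0; ½·erfc(0) = 0.5000.
C = 1.3 × 0.5000 = 0.650 mg/L.

0.650 mg/L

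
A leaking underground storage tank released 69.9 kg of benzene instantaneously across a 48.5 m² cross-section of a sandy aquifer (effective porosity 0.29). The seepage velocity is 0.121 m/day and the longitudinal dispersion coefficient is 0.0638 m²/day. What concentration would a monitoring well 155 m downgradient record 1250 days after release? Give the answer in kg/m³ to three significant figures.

For an instantaneous plane source, C(x,t) = M/(n_e·A·√(4πDt)) · exp(−(x−vt)²/(4Dt)), with n_e·A the pore (flow) area.
Plume center vt = 0.121 × 1250 = 151.25 m, so the well at 155 m is 3.75 m downgradient of the peak.
√(4πDt) = 31.66 m, giving peak height M/(n_e·A·√(4πDt)) = 69.9/(0.29 × 48.5 × 31.66) = 0.1570 kg/m³.
(x−vt)²/(4Dt) = (3.75)²/(4 × 0.0638 × 1250) = 0.04408; exp(−0.04408) = 0.9569.
C = 0.1570 × 0.9569 = 0.150 kg/m³.

0.150 kg/m³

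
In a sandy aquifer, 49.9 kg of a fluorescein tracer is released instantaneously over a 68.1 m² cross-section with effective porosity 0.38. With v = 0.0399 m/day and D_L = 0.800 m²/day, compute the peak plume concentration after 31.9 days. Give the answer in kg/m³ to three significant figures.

The peak of an instantaneous 1D plume sits at x = vt; there the Gaussian factor is 1 and C_max = M/(n_e·A·√(4πDt)), where n_e·A is the pore area the mass is dissolved in.
√(4πDt) = √(4π × 0.800 × 31.9) = 17.91 m, so C_max = 49.9/(0.38 × 68.1 × 17.91) = 0.108 kg/m³.

0.108 kg/m³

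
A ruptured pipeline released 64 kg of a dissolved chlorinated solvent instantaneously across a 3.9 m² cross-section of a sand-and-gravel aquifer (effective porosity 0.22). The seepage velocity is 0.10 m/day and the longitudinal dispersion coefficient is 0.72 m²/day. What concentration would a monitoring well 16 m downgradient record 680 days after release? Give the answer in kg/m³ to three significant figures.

For an instantaneous plane source, C(x,t) = M/(n_e·A·√(4πDt)) · exp(−(x−vt)²/(4Dt)), with n_e·A the pore (flow) area.
Plume center vt = 0.10 × 680 = 68 m, so the well at 16 m is 52 m upgradient of the peak.
√(4πDt) = 78.44 m, giving peak height M/(n_e·A·√(4πDt)) = 64/(0.22 × 3.9 × 78.44) = 0.9509 kg/m³.
(x−vt)²/(4Dt) = (-52)²/(4 × 0.72 × 680) = 1.381; exp(−1.381) = 0.2513.
C = 0.9509 × 0.2513 = 0.239 kg/m³.

0.239 kg/m³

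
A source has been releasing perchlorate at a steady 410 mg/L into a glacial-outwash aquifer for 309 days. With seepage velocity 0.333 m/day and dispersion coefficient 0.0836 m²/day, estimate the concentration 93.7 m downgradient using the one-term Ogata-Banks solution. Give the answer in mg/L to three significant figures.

369 mg/L

For a continuous step input, C/C₀ ≈ ½·erfc((x−vt)/(2√(Dt))).
vt = 0.333 × 309 = 102.897 m and 2√(Dt) = 2√(0.0836 × 309) = 10.17 m.
Argument (x−vt)/(2√(Dt)) = (93.7 − 102.897)/10.17 = -0.9043; ½·erfc(-0.9043) = 0.8995.
C = 410 × 0.8995 = 369 mg/L.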